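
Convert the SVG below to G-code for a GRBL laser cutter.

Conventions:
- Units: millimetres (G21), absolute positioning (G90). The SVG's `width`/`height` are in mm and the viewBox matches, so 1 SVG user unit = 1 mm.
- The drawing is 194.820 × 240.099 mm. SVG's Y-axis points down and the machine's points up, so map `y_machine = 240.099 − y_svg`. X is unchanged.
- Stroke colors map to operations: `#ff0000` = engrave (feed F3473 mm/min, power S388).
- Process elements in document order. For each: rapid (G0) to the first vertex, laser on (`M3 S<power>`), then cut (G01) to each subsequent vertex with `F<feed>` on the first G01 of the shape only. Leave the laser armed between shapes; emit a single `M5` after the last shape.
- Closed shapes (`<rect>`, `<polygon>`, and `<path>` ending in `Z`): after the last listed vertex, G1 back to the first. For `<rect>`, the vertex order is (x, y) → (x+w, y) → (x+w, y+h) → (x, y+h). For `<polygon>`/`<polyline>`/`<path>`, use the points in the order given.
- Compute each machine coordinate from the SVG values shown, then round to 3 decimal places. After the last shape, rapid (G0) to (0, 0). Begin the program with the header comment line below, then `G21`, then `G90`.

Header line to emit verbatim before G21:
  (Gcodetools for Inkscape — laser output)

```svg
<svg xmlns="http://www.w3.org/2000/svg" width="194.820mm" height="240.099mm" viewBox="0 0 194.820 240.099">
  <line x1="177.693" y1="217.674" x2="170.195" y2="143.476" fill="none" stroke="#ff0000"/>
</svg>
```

1 u = 1 mm; y_m = 240.099 − y.

[1] `<line>` line segment, #ff0000→engrave S388 F3473: (177.693,22.425) → (170.195,96.623)

(Gcodetools for Inkscape — laser output)
G21
G90
G0 X177.693 Y22.425
M3 S388
G01 X170.195 Y96.623 F3473
M5
G0 X0.000 Y0.000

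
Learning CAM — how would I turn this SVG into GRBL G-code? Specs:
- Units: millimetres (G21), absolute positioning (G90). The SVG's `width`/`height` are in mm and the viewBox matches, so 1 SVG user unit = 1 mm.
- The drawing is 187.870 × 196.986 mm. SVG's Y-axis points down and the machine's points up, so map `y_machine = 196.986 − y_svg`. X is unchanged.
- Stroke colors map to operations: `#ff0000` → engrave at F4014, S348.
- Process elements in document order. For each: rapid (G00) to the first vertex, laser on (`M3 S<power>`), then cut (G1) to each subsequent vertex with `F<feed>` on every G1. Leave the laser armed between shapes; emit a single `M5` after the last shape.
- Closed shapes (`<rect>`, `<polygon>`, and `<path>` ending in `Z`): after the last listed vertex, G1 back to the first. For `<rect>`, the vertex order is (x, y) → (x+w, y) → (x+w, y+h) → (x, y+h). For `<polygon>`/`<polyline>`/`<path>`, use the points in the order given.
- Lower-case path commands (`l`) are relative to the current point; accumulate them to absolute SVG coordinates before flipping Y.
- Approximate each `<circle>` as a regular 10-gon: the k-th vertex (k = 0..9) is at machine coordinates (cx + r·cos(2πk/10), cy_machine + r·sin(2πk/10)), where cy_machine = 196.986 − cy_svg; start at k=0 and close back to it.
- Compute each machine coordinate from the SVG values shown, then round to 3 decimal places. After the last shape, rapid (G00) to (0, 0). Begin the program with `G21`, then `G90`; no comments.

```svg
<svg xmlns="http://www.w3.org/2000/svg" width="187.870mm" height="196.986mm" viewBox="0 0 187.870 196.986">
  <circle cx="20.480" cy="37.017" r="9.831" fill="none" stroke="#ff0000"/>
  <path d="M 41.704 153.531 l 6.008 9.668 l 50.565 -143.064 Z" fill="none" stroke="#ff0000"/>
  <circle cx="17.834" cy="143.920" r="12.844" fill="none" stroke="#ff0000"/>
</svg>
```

G21
G90
G00 X30.311 Y159.969
M3 S348
G1 X28.433 Y165.748 F4014
G1 X23.518 Y169.319 F4014
G1 X17.442 Y169.319 F4014
G1 X12.527 Y165.748 F4014
G1 X10.649 Y159.969 F4014
G1 X12.527 Y154.190 F4014
G1 X17.442 Y150.619 F4014
G1 X23.518 Y150.619 F4014
G1 X28.433 Y154.190 F4014
G1 X30.311 Y159.969 F4014
G00 X41.704 Y43.455
M3 S348
G1 X47.712 Y33.787 F4014
G1 X98.277 Y176.851 F4014
G1 X41.704 Y43.455 F4014
G00 X30.678 Y53.066
M3 S348
G1 X28.225 Y60.616 F4014
G1 X21.803 Y65.281 F4014
G1 X13.865 Y65.281 F4014
G1 X7.443 Y60.616 F4014
G1 X4.990 Y53.066 F4014
G1 X7.443 Y45.516 F4014
G1 X13.865 Y40.851 F4014
G1 X21.803 Y40.851 F4014
G1 X28.225 Y45.516 F4014
G1 X30.678 Y53.066 F4014
M5
G00 X0.000 Y0.000

viewBox `0 0 187.870 196.986` with mm width/height → 1 unit = 1 mm. Flip: y_m = 196.986 − y_svg.

**Shape 1** — `<circle>` circle, stroke `#ff0000` → engrave (S348, F4014). Machine vertices: (30.311,159.969) → (28.433,165.748) → (23.518,169.319) → (17.442,169.319) → (12.527,165.748) → (10.649,159.969) → (12.527,154.190) → (17.442,150.619) → (23.518,150.619) → (28.433,154.190) → (30.311,159.969). Closed: final G1 returns to the first vertex.

**Shape 2** — `<path>` closed polygon, stroke `#ff0000` → engrave (S348, F4014). Machine vertices: (41.704,43.455) → (47.712,33.787) → (98.277,176.851) → (41.704,43.455). Closed: final G1 returns to the first vertex.

**Shape 3** — `<circle>` circle, stroke `#ff0000` → engrave (S348, F4014). Machine vertices: (30.678,53.066) → (28.225,60.616) → (21.803,65.281) → (13.865,65.281) → (7.443,60.616) → (4.990,53.066) → (7.443,45.516) → (13.865,40.851) → (21.803,40.851) → (28.225,45.516) → (30.678,53.066). Closed: final G1 returns to the first vertex.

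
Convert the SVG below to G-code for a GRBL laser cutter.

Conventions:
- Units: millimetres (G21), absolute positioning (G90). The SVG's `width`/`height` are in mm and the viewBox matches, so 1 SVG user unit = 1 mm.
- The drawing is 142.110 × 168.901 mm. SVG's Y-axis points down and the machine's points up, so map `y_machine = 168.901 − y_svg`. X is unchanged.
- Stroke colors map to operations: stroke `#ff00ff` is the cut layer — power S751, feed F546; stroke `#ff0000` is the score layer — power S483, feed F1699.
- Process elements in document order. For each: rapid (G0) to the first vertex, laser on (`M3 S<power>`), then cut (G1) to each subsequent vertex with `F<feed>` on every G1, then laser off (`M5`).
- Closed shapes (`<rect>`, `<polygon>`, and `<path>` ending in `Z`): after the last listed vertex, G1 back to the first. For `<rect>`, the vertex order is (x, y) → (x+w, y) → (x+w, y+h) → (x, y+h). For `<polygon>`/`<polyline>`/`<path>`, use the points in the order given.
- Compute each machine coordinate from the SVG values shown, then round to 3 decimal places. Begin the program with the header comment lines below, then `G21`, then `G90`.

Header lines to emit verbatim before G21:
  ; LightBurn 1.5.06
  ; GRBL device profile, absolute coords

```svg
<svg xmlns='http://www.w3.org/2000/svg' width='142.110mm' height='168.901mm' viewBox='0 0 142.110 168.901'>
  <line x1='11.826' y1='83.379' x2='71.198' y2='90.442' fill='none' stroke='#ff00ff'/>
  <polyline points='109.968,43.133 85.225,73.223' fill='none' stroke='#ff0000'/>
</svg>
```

; LightBurn 1.5.06
; GRBL device profile, absolute coords
G21
G90
G0 X11.826 Y85.522
M3 S751
G1 X71.198 Y78.459 F546
M5
G0 X109.968 Y125.768
M3 S483
G1 X85.225 Y95.678 F1699
M5

Since the viewBox matches the mm dimensions, user units are millimetres directly. The only transform is the Y-flip y_m = 168.901 − y_svg.

Shape 1 is a line segment drawn with `<line>`. Its stroke #ff00ff means cut at S751, F546. After flipping Y the toolpath is (11.826,85.522) → (71.198,78.459).

Shape 2 is a line segment drawn with `<polyline>`. Its stroke #ff0000 means score at S483, F1699. After flipping Y the toolpath is (109.968,125.768) → (85.225,95.678).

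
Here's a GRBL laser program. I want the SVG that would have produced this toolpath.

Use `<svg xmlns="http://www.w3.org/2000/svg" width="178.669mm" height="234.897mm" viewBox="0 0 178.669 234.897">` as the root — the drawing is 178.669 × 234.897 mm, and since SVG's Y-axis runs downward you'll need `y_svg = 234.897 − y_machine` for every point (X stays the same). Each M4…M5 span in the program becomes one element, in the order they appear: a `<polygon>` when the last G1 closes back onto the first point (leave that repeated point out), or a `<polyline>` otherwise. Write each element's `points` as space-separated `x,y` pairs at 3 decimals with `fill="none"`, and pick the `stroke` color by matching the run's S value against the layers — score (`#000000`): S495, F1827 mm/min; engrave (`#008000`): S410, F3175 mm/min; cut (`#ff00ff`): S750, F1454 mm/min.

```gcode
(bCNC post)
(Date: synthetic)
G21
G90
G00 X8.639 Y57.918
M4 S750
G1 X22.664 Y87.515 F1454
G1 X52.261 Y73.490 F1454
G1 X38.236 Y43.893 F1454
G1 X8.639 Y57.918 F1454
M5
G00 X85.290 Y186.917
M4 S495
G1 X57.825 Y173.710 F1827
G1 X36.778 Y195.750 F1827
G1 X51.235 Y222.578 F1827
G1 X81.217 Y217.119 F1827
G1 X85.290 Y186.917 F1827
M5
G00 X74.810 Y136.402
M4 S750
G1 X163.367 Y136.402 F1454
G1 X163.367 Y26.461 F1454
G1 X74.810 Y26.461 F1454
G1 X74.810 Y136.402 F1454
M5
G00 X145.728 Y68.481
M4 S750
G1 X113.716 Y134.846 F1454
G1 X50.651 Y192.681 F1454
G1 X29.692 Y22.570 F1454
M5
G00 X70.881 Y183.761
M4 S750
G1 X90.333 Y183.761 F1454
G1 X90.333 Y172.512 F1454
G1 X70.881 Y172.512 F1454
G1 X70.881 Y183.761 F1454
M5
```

<svg xmlns="http://www.w3.org/2000/svg" width="178.669mm" height="234.897mm" viewBox="0 0 178.669 234.897">
  <polygon points="8.639,176.979 22.664,147.382 52.261,161.407 38.236,191.004" fill="none" stroke="#ff00ff"/>
  <polygon points="85.290,47.980 57.825,61.187 36.778,39.147 51.235,12.319 81.217,17.778" fill="none" stroke="#000000"/>
  <polygon points="74.810,98.495 163.367,98.495 163.367,208.436 74.810,208.436" fill="none" stroke="#ff00ff"/>
  <polyline points="145.728,166.416 113.716,100.051 50.651,42.216 29.692,212.327" fill="none" stroke="#ff00ff"/>
  <polygon points="70.881,51.136 90.333,51.136 90.333,62.385 70.881,62.385" fill="none" stroke="#ff00ff"/>
</svg>

Machine Y-up, SVG Y-down with viewBox height 234.897, so y_svg = 234.897 − y_machine; X carries over.

Run 1: power S750 maps to stroke `#ff00ff` (cut). The run returns to its start, so emit a `<polygon>` with points (Y-flipped): 8.639,176.979 22.664,147.382 52.261,161.407 38.236,191.004.

Run 2: power S495 maps to stroke `#000000` (score). The run returns to its start, so emit a `<polygon>` with points (Y-flipped): 85.290,47.980 57.825,61.187 36.778,39.147 51.235,12.319 81.217,17.778.

Run 3: power S750 maps to stroke `#ff00ff` (cut). The run returns to its start, so emit a `<polygon>` with points (Y-flipped): 74.810,98.495 163.367,98.495 163.367,208.436 74.810,208.436.

Run 4: power S750 maps to stroke `#ff00ff` (cut). The run is open, so emit a `<polyline>` with points (Y-flipped): 145.728,166.416 113.716,100.051 50.651,42.216 29.692,212.327.

Run 5: power S750 maps to stroke `#ff00ff` (cut). The run returns to its start, so emit a `<polygon>` with points (Y-flipped): 70.881,51.136 90.333,51.136 90.333,62.385 70.881,62.385.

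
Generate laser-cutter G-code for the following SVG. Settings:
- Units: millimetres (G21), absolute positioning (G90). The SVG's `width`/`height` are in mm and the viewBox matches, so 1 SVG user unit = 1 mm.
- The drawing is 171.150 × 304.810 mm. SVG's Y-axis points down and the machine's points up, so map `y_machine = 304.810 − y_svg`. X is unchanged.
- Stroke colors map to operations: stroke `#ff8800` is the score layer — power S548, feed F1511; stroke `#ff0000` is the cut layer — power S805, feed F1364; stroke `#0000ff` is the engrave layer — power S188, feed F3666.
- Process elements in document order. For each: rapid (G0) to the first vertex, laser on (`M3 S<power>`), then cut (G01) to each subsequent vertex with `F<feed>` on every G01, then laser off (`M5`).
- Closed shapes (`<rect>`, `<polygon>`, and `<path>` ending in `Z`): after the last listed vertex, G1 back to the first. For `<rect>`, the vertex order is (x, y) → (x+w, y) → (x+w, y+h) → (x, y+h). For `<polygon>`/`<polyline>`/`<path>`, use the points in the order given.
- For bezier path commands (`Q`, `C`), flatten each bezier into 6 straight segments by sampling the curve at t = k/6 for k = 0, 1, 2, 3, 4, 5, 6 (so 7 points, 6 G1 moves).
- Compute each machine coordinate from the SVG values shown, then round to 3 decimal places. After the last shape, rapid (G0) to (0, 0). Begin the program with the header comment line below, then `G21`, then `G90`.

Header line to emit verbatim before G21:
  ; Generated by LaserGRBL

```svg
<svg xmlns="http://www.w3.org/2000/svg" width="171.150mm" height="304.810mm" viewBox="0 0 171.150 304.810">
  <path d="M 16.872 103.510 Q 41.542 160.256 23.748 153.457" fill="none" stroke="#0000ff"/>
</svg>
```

1 u = 1 mm; y_m = 304.810 − y.

[1] `<path>` quadratic bezier, #0000ff→engrave S188 F3666: (16.872,201.300) → (23.916,184.150) → (28.600,170.530) → (30.926,160.440) → (30.892,153.881) → (28.500,150.852) → (23.748,151.353)

; Generated by LaserGRBL
G21
G90
G0 X16.872 Y201.300
M3 S188
G01 X23.916 Y184.150 F3666
G01 X28.600 Y170.530 F3666
G01 X30.926 Y160.440 F3666
G01 X30.892 Y153.881 F3666
G01 X28.500 Y150.852 F3666
G01 X23.748 Y151.353 F3666
M5
G0 X0.000 Y0.000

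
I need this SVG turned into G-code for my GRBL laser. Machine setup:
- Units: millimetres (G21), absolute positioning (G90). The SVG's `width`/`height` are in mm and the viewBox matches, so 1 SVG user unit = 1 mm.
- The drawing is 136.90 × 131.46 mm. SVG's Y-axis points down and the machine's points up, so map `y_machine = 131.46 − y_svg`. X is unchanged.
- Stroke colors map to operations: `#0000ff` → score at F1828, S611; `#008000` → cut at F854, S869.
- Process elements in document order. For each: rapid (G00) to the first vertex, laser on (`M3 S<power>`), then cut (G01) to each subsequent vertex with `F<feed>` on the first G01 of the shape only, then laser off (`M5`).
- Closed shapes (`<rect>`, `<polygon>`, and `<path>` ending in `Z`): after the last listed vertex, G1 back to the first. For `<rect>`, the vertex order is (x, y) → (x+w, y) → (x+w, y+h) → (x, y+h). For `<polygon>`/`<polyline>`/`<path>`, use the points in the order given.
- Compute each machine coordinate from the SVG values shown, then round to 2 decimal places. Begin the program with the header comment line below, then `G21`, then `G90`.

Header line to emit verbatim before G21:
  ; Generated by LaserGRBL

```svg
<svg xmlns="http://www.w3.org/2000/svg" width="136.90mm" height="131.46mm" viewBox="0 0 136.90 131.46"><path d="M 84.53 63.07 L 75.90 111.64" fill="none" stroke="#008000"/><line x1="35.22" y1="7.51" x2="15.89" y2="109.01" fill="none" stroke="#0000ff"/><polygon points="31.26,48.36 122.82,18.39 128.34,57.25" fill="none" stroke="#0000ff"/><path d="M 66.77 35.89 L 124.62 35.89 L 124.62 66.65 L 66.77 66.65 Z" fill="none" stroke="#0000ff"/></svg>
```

viewBox `0 0 136.90 131.46` with mm width/height → 1 unit = 1 mm. Flip: y_m = 131.46 − y_svg.

**Shape 1** — `<path>` line segment, stroke `#008000` → cut (S869, F854). Machine vertices: (84.53,68.39) → (75.90,19.82). Open path.

**Shape 2** — `<line>` line segment, stroke `#0000ff` → score (S611, F1828). Machine vertices: (35.22,123.95) → (15.89,22.45). Open path.

**Shape 3** — `<polygon>` closed polygon, stroke `#0000ff` → score (S611, F1828). Machine vertices: (31.26,83.10) → (122.82,113.07) → (128.34,74.21) → (31.26,83.10). Closed: final G1 returns to the first vertex.

**Shape 4** — `<path>` rectangle, stroke `#0000ff` → score (S611, F1828). Machine vertices: (66.77,95.57) → (124.62,95.57) → (124.62,64.81) → (66.77,64.81) → (66.77,95.57). Closed: final G1 returns to the first vertex.

; Generated by LaserGRBL
G21
G90
G00 X84.53 Y68.39
M3 S869
G01 X75.90 Y19.82 F854
M5
G00 X35.22 Y123.95
M3 S611
G01 X15.89 Y22.45 F1828
M5
G00 X31.26 Y83.10
M3 S611
G01 X122.82 Y113.07 F1828
G01 X128.34 Y74.21
G01 X31.26 Y83.10
M5
G00 X66.77 Y95.57
M3 S611
G01 X124.62 Y95.57 F1828
G01 X124.62 Y64.81
G01 X66.77 Y64.81
G01 X66.77 Y95.57
M5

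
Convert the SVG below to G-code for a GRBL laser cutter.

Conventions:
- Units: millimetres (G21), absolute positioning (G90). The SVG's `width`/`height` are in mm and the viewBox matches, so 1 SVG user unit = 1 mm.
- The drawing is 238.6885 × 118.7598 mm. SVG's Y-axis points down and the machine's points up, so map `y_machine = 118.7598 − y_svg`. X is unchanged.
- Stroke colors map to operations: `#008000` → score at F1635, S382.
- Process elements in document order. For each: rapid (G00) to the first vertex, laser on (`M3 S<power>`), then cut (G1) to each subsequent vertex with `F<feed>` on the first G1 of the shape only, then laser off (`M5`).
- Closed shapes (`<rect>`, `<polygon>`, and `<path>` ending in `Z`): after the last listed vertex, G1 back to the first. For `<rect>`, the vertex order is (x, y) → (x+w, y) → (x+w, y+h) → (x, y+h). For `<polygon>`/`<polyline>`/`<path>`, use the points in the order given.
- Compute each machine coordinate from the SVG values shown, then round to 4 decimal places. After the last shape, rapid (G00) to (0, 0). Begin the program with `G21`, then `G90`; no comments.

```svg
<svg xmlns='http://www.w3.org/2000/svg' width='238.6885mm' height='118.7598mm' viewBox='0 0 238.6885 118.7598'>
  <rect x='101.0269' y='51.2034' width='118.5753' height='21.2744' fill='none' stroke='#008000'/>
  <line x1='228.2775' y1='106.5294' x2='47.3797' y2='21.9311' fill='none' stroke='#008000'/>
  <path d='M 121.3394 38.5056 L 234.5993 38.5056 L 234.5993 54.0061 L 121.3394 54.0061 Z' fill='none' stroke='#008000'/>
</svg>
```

viewBox `0 0 238.6885 118.7598` with mm width/height → 1 unit = 1 mm. Flip: y_m = 118.7598 − y_svg.

**Shape 1** — `<rect>` rectangle, stroke `#008000` → score (S382, F1635). Machine vertices: (101.0269,67.5564) → (219.6022,67.5564) → (219.6022,46.2820) → (101.0269,46.2820) → (101.0269,67.5564). Closed: final G1 returns to the first vertex.

**Shape 2** — `<line>` line segment, stroke `#008000` → score (S382, F1635). Machine vertices: (228.2775,12.2304) → (47.3797,96.8287). Open path.

**Shape 3** — `<path>` rectangle, stroke `#008000` → score (S382, F1635). Machine vertices: (121.3394,80.2542) → (234.5993,80.2542) → (234.5993,64.7537) → (121.3394,64.7537) → (121.3394,80.2542). Closed: final G1 returns to the first vertex.

G21
G90
G00 X101.0269 Y67.5564
M3 S382
G1 X219.6022 Y67.5564 F1635
G1 X219.6022 Y46.2820
G1 X101.0269 Y46.2820
G1 X101.0269 Y67.5564
M5
G00 X228.2775 Y12.2304
M3 S382
G1 X47.3797 Y96.8287 F1635
M5
G00 X121.3394 Y80.2542
M3 S382
G1 X234.5993 Y80.2542 F1635
G1 X234.5993 Y64.7537
G1 X121.3394 Y64.7537
G1 X121.3394 Y80.2542
M5
G00 X0.0000 Y0.0000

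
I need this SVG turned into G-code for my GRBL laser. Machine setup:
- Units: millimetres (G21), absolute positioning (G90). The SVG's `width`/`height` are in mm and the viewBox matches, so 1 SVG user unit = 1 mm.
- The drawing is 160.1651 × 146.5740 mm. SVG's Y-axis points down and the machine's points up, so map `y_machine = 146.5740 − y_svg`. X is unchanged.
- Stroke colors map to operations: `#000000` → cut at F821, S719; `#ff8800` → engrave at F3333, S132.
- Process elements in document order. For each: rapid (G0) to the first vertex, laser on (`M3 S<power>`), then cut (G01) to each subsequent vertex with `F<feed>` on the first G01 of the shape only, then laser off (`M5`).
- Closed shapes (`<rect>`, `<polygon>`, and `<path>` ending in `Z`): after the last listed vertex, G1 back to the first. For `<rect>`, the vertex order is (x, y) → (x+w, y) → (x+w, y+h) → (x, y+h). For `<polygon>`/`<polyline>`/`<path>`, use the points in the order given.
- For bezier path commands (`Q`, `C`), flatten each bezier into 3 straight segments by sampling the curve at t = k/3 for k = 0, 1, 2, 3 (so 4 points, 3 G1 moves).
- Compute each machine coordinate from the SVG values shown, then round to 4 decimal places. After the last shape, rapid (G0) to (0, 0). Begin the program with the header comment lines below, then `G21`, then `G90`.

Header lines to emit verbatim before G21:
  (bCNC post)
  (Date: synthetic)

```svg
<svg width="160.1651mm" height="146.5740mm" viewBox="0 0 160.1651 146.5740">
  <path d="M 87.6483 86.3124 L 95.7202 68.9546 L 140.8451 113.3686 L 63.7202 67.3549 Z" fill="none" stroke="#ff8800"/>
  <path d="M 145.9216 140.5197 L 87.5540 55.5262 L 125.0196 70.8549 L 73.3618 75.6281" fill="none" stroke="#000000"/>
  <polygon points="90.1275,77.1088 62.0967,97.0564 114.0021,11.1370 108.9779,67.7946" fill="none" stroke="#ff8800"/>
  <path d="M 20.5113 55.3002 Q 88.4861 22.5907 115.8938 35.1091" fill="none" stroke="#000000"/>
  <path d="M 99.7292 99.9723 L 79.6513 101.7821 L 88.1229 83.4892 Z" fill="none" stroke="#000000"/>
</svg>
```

(bCNC post)
(Date: synthetic)
G21
G90
G0 X87.6483 Y60.2616
M3 S132
G01 X95.7202 Y77.6194 F3333
G01 X140.8451 Y33.2054
G01 X63.7202 Y79.2191
G01 X87.6483 Y60.2616
M5
G0 X145.9216 Y6.0543
M3 S719
G01 X87.5540 Y91.0478 F821
G01 X125.0196 Y75.7191
G01 X73.3618 Y70.9459
M5
G0 X90.1275 Y69.4652
M3 S132
G01 X62.0967 Y49.5176 F3333
G01 X114.0021 Y135.4370
G01 X108.9779 Y78.7794
G01 X90.1275 Y69.4652
M5
G0 X20.5113 Y91.2738
M3 S719
G01 X61.3204 Y108.0548 F821
G01 X93.1145 Y114.7852
G01 X115.8938 Y111.4649
M5
G0 X99.7292 Y46.6017
M3 S719
G01 X79.6513 Y44.7919 F821
G01 X88.1229 Y63.0848
G01 X99.7292 Y46.6017
M5
G0 X0.0000 Y0.0000

Since the viewBox matches the mm dimensions, user units are millimetres directly. The only transform is the Y-flip y_m = 146.5740 − y_svg.

Shape 1 is a closed polygon drawn with `<path>`. Its stroke #ff8800 means engrave at S132, F3333. After flipping Y the toolpath is (87.6483,60.2616) → (95.7202,77.6194) → (140.8451,33.2054) → (63.7202,79.2191) → (87.6483,60.2616), returning to the start.

Shape 2 is a open polyline drawn with `<path>`. Its stroke #000000 means cut at S719, F821. After flipping Y the toolpath is (145.9216,6.0543) → (87.5540,91.0478) → (125.0196,75.7191) → (73.3618,70.9459).

Shape 3 is a closed polygon drawn with `<polygon>`. Its stroke #ff8800 means engrave at S132, F3333. After flipping Y the toolpath is (90.1275,69.4652) → (62.0967,49.5176) → (114.0021,135.4370) → (108.9779,78.7794) → (90.1275,69.4652), returning to the start.

Shape 4 is a quadratic bezier drawn with `<path>`. Its stroke #000000 means cut at S719, F821. After flipping Y the toolpath is (20.5113,91.2738) → (61.3204,108.0548) → (93.1145,114.7852) → (115.8938,111.4649).

Shape 5 is a regular polygon drawn with `<path>`. Its stroke #000000 means cut at S719, F821. After flipping Y the toolpath is (99.7292,46.6017) → (79.6513,44.7919) → (88.1229,63.0848) → (99.7292,46.6017), returning to the start.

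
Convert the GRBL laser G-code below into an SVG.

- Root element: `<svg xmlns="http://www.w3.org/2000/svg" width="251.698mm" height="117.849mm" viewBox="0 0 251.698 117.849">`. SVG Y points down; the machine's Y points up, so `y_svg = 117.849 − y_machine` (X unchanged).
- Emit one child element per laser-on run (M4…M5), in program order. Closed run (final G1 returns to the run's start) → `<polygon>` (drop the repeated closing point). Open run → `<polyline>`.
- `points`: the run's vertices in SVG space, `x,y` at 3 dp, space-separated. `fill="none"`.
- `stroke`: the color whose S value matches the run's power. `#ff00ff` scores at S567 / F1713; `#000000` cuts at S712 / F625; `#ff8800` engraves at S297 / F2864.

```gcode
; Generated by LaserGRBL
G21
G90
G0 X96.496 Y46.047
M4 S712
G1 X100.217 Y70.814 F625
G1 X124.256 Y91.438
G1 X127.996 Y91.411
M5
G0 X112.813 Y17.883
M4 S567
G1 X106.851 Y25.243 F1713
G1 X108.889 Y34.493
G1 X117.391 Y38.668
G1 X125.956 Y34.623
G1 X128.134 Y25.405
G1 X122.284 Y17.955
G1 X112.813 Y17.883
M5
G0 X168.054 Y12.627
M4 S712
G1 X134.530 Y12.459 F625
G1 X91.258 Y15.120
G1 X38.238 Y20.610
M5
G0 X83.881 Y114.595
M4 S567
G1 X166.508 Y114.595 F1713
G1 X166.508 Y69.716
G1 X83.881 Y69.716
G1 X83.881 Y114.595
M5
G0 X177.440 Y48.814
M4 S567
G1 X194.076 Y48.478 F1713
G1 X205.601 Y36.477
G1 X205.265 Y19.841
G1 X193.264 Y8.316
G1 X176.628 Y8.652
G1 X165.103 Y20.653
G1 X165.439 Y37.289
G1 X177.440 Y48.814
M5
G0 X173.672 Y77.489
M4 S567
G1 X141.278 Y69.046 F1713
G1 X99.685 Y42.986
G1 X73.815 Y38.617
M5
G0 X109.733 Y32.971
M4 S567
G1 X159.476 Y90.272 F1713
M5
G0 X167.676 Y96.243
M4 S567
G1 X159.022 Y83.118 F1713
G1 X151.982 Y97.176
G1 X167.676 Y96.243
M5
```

Machine Y-up, SVG Y-down with viewBox height 117.849, so y_svg = 117.849 − y_machine; X carries over.

Run 1: power S712 maps to stroke `#000000` (cut). The run is open, so emit a `<polyline>` with points (Y-flipped): 96.496,71.802 100.217,47.035 124.256,26.411 127.996,26.438.

Run 2: the run's S567 means `#ff00ff` (score). The run returns to its start, so emit a `<polygon>` with points (Y-flipped): 112.813,99.966 106.851,92.606 108.889,83.356 117.391,79.181 125.956,83.226 128.134,92.444 122.284,99.894.

Run 3: the run's S712 means `#000000` (cut). The run is open, so emit a `<polyline>` with points (Y-flipped): 168.054,105.222 134.530,105.390 91.258,102.729 38.238,97.239.

Run 4: power S567 maps to stroke `#ff00ff` (score). The run returns to its start, so emit a `<polygon>` with points (Y-flipped): 83.881,3.254 166.508,3.254 166.508,48.133 83.881,48.133.

Run 5: the run's S567 means `#ff00ff` (score). The run returns to its start, so emit a `<polygon>` with points (Y-flipped): 177.440,69.035 194.076,69.371 205.601,81.372 205.265,98.008 193.264,109.533 176.628,109.197 165.103,97.196 165.439,80.560.

Run 6: S567 ⇒ score layer `#ff00ff`. The run is open, so emit a `<polyline>` with points (Y-flipped): 173.672,40.360 141.278,48.803 99.685,74.863 73.815,79.232.

Run 7: power S567 maps to stroke `#ff00ff` (score). The run is open, so emit a `<polyline>` with points (Y-flipped): 109.733,84.878 159.476,27.577.

Run 8: S567 ⇒ score layer `#ff00ff`. The run returns to its start, so emit a `<polygon>` with points (Y-flipped): 167.676,21.606 159.022,34.731 151.982,20.673.

<svg xmlns="http://www.w3.org/2000/svg" width="251.698mm" height="117.849mm" viewBox="0 0 251.698 117.849">
  <polyline points="96.496,71.802 100.217,47.035 124.256,26.411 127.996,26.438" fill="none" stroke="#000000"/>
  <polygon points="112.813,99.966 106.851,92.606 108.889,83.356 117.391,79.181 125.956,83.226 128.134,92.444 122.284,99.894" fill="none" stroke="#ff00ff"/>
  <polyline points="168.054,105.222 134.530,105.390 91.258,102.729 38.238,97.239" fill="none" stroke="#000000"/>
  <polygon points="83.881,3.254 166.508,3.254 166.508,48.133 83.881,48.133" fill="none" stroke="#ff00ff"/>
  <polygon points="177.440,69.035 194.076,69.371 205.601,81.372 205.265,98.008 193.264,109.533 176.628,109.197 165.103,97.196 165.439,80.560" fill="none" stroke="#ff00ff"/>
  <polyline points="173.672,40.360 141.278,48.803 99.685,74.863 73.815,79.232" fill="none" stroke="#ff00ff"/>
  <polyline points="109.733,84.878 159.476,27.577" fill="none" stroke="#ff00ff"/>
  <polygon points="167.676,21.606 159.022,34.731 151.982,20.673" fill="none" stroke="#ff00ff"/>
</svg>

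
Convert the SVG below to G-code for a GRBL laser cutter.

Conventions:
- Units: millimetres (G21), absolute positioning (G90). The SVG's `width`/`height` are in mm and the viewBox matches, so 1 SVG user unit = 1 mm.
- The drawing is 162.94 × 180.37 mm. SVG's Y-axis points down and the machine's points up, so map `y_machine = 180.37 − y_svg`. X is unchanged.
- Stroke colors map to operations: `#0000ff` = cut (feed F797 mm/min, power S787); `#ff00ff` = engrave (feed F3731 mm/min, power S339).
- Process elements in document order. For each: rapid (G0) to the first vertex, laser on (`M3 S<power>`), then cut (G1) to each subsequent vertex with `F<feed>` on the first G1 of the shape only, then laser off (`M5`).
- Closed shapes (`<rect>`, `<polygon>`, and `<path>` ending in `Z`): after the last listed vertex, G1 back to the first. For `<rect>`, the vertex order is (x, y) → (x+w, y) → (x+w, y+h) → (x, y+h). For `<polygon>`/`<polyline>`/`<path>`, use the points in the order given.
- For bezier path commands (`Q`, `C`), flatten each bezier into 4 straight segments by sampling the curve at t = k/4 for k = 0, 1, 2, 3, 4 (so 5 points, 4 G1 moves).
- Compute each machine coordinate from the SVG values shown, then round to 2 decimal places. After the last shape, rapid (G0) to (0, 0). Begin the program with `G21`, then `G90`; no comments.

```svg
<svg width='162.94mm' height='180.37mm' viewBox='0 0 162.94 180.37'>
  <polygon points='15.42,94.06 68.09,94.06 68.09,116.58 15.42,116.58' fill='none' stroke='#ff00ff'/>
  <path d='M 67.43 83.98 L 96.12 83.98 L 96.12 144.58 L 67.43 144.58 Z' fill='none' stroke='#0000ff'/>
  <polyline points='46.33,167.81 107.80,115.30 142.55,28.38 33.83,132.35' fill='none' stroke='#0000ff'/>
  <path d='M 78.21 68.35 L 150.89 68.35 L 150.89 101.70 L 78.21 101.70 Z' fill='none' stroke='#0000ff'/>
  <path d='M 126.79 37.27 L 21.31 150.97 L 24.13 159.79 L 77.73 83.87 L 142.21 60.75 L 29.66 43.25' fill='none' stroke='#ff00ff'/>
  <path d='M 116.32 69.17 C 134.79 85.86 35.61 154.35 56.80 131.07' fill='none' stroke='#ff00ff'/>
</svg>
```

1 u = 1 mm; y_m = 180.37 − y.

[1] `<polygon>` rectangle, #ff00ff→engrave S339 F3731: (15.42,86.31) → (68.09,86.31) → (68.09,63.79) → (15.42,63.79) → (15.42,86.31) (closed)

[2] `<path>` rectangle, #0000ff→cut S787 F797: (67.43,96.39) → (96.12,96.39) → (96.12,35.79) → (67.43,35.79) → (67.43,96.39) (closed)

[3] `<polyline>` open polyline, #0000ff→cut S787 F797: (46.33,12.56) → (107.80,65.07) → (142.55,151.99) → (33.83,48.02)

[4] `<path>` rectangle, #0000ff→cut S787 F797: (78.21,112.02) → (150.89,112.02) → (150.89,78.67) → (78.21,78.67) → (78.21,112.02) (closed)

[5] `<path>` open polyline, #ff00ff→engrave S339 F3731: (126.79,143.10) → (21.31,29.40) → (24.13,20.58) → (77.73,96.50) → (142.21,119.62) → (29.66,137.12)

[6] `<path>` cubic bezier, #ff00ff→engrave S339 F3731: (116.32,111.20) → (111.83,91.21) → (85.54,65.26) → (59.76,46.80) → (56.80,49.30)

G21
G90
G0 X15.42 Y86.31
M3 S339
G1 X68.09 Y86.31 F3731
G1 X68.09 Y63.79
G1 X15.42 Y63.79
G1 X15.42 Y86.31
M5
G0 X67.43 Y96.39
M3 S787
G1 X96.12 Y96.39 F797
G1 X96.12 Y35.79
G1 X67.43 Y35.79
G1 X67.43 Y96.39
M5
G0 X46.33 Y12.56
M3 S787
G1 X107.80 Y65.07 F797
G1 X142.55 Y151.99
G1 X33.83 Y48.02
M5
G0 X78.21 Y112.02
M3 S787
G1 X150.89 Y112.02 F797
G1 X150.89 Y78.67
G1 X78.21 Y78.67
G1 X78.21 Y112.02
M5
G0 X126.79 Y143.10
M3 S339
G1 X21.31 Y29.40 F3731
G1 X24.13 Y20.58
G1 X77.73 Y96.50
G1 X142.21 Y119.62
G1 X29.66 Y137.12
M5
G0 X116.32 Y111.20
M3 S339
G1 X111.83 Y91.21 F3731
G1 X85.54 Y65.26
G1 X59.76 Y46.80
G1 X56.80 Y49.30
M5
G0 X0.00 Y0.00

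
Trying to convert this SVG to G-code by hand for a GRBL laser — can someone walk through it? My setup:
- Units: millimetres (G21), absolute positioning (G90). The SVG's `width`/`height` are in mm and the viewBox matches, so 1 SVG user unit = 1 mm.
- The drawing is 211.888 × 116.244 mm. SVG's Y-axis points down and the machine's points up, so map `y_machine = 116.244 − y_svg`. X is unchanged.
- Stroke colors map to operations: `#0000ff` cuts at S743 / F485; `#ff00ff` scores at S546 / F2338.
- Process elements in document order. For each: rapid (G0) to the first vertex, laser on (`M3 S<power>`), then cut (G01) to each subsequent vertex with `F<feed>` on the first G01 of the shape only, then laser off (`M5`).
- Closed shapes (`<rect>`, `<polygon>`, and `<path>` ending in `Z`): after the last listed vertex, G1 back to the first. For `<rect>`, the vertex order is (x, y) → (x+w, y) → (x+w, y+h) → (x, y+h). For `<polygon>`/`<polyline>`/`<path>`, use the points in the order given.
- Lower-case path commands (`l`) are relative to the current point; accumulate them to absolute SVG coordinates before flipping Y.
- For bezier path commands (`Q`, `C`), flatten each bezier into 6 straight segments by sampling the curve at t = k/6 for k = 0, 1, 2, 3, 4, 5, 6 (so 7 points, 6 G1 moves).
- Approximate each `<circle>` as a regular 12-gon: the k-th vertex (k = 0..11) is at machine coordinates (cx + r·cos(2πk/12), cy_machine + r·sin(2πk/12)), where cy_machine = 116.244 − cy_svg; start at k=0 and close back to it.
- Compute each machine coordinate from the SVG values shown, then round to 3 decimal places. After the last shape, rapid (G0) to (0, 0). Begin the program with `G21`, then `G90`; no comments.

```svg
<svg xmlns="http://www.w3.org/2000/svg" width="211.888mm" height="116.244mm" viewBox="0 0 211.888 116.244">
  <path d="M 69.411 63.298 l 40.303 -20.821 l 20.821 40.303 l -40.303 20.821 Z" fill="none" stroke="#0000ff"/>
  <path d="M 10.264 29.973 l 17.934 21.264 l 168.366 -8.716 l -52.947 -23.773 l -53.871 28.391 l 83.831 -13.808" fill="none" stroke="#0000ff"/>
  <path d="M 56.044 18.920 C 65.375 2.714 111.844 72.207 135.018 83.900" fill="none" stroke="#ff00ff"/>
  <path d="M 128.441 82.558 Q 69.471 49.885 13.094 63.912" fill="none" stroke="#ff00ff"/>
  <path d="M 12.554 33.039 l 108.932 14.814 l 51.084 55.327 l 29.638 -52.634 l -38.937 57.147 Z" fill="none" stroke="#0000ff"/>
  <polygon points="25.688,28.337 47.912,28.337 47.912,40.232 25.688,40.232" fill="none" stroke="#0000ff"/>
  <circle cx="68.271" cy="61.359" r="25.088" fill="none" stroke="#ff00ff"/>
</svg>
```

G21
G90
G0 X69.411 Y52.946
M3 S743
G01 X109.714 Y73.767 F485
G01 X130.535 Y33.464
G01 X90.232 Y12.643
G01 X69.411 Y52.946
M5
G0 X10.264 Y86.271
M3 S743
G01 X28.198 Y65.007 F485
G01 X196.564 Y73.723
G01 X143.617 Y97.496
G01 X89.746 Y69.105
G01 X173.577 Y82.913
M5
G0 X56.044 Y97.324
M3 S546
G01 X63.525 Y98.950 F2338
G01 X75.516 Y90.278
G01 X90.340 Y75.296
G01 X106.317 Y57.989
G01 X121.770 Y42.343
G01 X135.018 Y32.344
M5
G0 X128.441 Y33.686
M3 S546
G01 X108.856 Y43.280 F2338
G01 X89.416 Y50.279
G01 X70.119 Y54.684
G01 X50.967 Y56.494
G01 X31.958 Y55.710
G01 X13.094 Y52.332
M5
G0 X12.554 Y83.205
M3 S743
G01 X121.486 Y68.391 F485
G01 X172.570 Y13.064
G01 X202.208 Y65.698
G01 X163.271 Y8.551
G01 X12.554 Y83.205
M5
G0 X25.688 Y87.907
M3 S743
G01 X47.912 Y87.907 F485
G01 X47.912 Y76.012
G01 X25.688 Y76.012
G01 X25.688 Y87.907
M5
G0 X93.359 Y54.885
M3 S546
G01 X89.998 Y67.429 F2338
G01 X80.815 Y76.612
G01 X68.271 Y79.973
G01 X55.727 Y76.612
G01 X46.544 Y67.429
G01 X43.183 Y54.885
G01 X46.544 Y42.341
G01 X55.727 Y33.158
G01 X68.271 Y29.797
G01 X80.815 Y33.158
G01 X89.998 Y42.341
G01 X93.359 Y54.885
M5
G0 X0.000 Y0.000

1 u = 1 mm; y_m = 116.244 − y.

[1] `<path>` regular polygon, #0000ff→cut S743 F485: (69.411,52.946) → (109.714,73.767) → (130.535,33.464) → (90.232,12.643) → (69.411,52.946) (closed)

[2] `<path>` open polyline, #0000ff→cut S743 F485: (10.264,86.271) → (28.198,65.007) → (196.564,73.723) → (143.617,97.496) → (89.746,69.105) → (173.577,82.913)

[3] `<path>` cubic bezier, #ff00ff→score S546 F2338: (56.044,97.324) → (63.525,98.950) → (75.516,90.278) → (90.340,75.296) → (106.317,57.989) → (121.770,42.343) → (135.018,32.344)

[4] `<path>` quadratic bezier, #ff00ff→score S546 F2338: (128.441,33.686) → (108.856,43.280) → (89.416,50.279) → (70.119,54.684) → (50.967,56.494) → (31.958,55.710) → (13.094,52.332)

[5] `<path>` closed polygon, #0000ff→cut S743 F485: (12.554,83.205) → (121.486,68.391) → (172.570,13.064) → (202.208,65.698) → (163.271,8.551) → (12.554,83.205) (closed)

[6] `<polygon>` rectangle, #0000ff→cut S743 F485: (25.688,87.907) → (47.912,87.907) → (47.912,76.012) → (25.688,76.012) → (25.688,87.907) (closed)

[7] `<circle>` circle, #ff00ff→score S546 F2338: (93.359,54.885) → (89.998,67.429) → (80.815,76.612) → (68.271,79.973) → (55.727,76.612) → (46.544,67.429) → (43.183,54.885) → (46.544,42.341) → (55.727,33.158) → (68.271,29.797) → (80.815,33.158) → (89.998,42.341) → (93.359,54.885) (closed)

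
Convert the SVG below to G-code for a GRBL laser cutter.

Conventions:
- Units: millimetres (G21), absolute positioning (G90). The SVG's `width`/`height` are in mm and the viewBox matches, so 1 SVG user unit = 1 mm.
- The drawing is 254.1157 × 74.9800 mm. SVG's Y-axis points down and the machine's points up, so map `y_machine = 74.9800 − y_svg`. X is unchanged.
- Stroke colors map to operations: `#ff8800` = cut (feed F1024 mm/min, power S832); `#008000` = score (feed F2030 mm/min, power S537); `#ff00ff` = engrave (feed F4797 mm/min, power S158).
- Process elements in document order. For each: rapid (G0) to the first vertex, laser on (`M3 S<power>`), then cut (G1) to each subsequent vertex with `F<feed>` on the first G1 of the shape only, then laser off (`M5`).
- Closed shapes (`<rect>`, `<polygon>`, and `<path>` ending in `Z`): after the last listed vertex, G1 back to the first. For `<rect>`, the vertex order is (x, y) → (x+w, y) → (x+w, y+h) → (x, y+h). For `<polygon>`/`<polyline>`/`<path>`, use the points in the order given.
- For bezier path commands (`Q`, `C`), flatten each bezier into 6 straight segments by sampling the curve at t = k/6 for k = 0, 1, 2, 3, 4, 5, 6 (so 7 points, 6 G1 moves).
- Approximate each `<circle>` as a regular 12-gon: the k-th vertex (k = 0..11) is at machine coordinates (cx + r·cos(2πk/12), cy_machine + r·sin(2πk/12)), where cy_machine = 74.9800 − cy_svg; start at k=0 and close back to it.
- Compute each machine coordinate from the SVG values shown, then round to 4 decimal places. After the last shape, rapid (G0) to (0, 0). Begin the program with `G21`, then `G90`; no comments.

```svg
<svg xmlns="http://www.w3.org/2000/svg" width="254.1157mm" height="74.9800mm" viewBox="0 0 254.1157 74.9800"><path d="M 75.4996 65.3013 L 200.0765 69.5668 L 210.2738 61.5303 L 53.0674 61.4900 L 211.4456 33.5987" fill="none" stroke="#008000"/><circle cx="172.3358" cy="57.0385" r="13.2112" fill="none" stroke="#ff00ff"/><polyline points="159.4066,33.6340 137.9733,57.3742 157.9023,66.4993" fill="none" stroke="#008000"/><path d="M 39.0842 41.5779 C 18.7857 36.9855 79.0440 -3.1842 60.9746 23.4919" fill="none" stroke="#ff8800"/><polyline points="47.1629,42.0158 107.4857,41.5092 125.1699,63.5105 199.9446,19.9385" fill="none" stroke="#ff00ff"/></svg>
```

G21
G90
G0 X75.4996 Y9.6787
M3 S537
G1 X200.0765 Y5.4132 F2030
G1 X210.2738 Y13.4497
G1 X53.0674 Y13.4900
G1 X211.4456 Y41.3813
M5
G0 X185.5470 Y17.9415
M3 S158
G1 X183.7770 Y24.5471 F4797
G1 X178.9414 Y29.3827
G1 X172.3358 Y31.1527
G1 X165.7302 Y29.3827
G1 X160.8946 Y24.5471
G1 X159.1246 Y17.9415
G1 X160.8946 Y11.3359
G1 X165.7302 Y6.5003
G1 X172.3358 Y4.7303
G1 X178.9414 Y6.5003
G1 X183.7770 Y11.3359
G1 X185.5470 Y17.9415
M5
G0 X159.4066 Y41.3460
M3 S537
G1 X137.9733 Y17.6058 F2030
G1 X157.9023 Y8.4807
M5
G0 X39.0842 Y33.4021
M3 S832
G1 X34.9124 Y38.1889 F1024
G1 X39.7534 Y46.0602
G1 X49.1935 Y54.1708
G1 X58.8194 Y59.6757
G1 X64.2176 Y59.7298
G1 X60.9746 Y51.4881
M5
G0 X47.1629 Y32.9642
M3 S158
G1 X107.4857 Y33.4708 F4797
G1 X125.1699 Y11.4695
G1 X199.9446 Y55.0415
M5
G0 X0.0000 Y0.0000

1 u = 1 mm; y_m = 74.9800 − y.

[1] `<path>` open polyline, #008000→score S537 F2030: (75.4996,9.6787) → (200.0765,5.4132) → (210.2738,13.4497) → (53.0674,13.4900) → (211.4456,41.3813)

[2] `<circle>` circle, #ff00ff→engrave S158 F4797: (185.5470,17.9415) → (183.7770,24.5471) → (178.9414,29.3827) → (172.3358,31.1527) → (165.7302,29.3827) → (160.8946,24.5471) → (159.1246,17.9415) → (160.8946,11.3359) → (165.7302,6.5003) → (172.3358,4.7303) → (178.9414,6.5003) → (183.7770,11.3359) → (185.5470,17.9415) (closed)

[3] `<polyline>` open polyline, #008000→score S537 F2030: (159.4066,41.3460) → (137.9733,17.6058) → (157.9023,8.4807)

[4] `<path>` cubic bezier, #ff8800→cut S832 F1024: (39.0842,33.4021) → (34.9124,38.1889) → (39.7534,46.0602) → (49.1935,54.1708) → (58.8194,59.6757) → (64.2176,59.7298) → (60.9746,51.4881)

[5] `<polyline>` open polyline, #ff00ff→engrave S158 F4797: (47.1629,32.9642) → (107.4857,33.4708) → (125.1699,11.4695) → (199.9446,55.0415)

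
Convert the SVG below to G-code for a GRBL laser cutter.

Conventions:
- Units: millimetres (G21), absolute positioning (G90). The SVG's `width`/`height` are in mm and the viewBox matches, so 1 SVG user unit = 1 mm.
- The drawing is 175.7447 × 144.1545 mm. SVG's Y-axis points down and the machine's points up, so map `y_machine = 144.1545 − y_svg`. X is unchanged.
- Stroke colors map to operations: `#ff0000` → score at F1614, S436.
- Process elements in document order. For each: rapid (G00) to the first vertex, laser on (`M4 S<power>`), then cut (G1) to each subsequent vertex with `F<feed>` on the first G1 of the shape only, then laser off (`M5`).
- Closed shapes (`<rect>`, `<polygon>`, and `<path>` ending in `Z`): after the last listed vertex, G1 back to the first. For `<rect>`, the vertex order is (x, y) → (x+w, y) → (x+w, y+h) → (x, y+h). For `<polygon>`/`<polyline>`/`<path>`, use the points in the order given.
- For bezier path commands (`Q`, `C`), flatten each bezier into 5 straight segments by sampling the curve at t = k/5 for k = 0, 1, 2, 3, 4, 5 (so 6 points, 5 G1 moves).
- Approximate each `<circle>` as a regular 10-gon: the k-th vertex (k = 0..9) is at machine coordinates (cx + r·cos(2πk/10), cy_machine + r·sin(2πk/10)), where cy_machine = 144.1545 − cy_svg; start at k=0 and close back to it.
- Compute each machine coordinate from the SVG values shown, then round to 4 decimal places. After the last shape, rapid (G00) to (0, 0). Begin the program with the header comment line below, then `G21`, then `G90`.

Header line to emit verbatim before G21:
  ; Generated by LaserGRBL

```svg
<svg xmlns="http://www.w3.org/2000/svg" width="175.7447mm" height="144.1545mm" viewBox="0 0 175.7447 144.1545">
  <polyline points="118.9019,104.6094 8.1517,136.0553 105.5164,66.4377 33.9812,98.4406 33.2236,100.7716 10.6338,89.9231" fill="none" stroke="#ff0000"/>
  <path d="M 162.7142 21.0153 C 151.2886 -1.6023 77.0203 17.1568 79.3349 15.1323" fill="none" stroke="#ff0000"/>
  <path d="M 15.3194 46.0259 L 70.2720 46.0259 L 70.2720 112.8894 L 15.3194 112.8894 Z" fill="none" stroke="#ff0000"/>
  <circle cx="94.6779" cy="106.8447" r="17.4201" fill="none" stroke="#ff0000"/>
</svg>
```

; Generated by LaserGRBL
G21
G90
G00 X118.9019 Y39.5451
M4 S436
G1 X8.1517 Y8.0992 F1614
G1 X105.5164 Y77.7168
G1 X33.9812 Y45.7139
G1 X33.2236 Y43.3829
G1 X10.6338 Y54.2314
M5
G00 X162.7142 Y123.1392
M4 S436
G1 X149.4331 Y132.2418 F1614
G1 X127.7622 Y134.3978
G1 X104.3939 Y132.5907
G1 X86.0207 Y129.8042
G1 X79.3349 Y129.0222
M5
G00 X15.3194 Y98.1286
M4 S436
G1 X70.2720 Y98.1286 F1614
G1 X70.2720 Y31.2651
G1 X15.3194 Y31.2651
G1 X15.3194 Y98.1286
M5
G00 X112.0980 Y37.3098
M4 S436
G1 X108.7711 Y47.5491 F1614
G1 X100.0610 Y53.8773
G1 X89.2948 Y53.8773
G1 X80.5847 Y47.5491
G1 X77.2578 Y37.3098
G1 X80.5847 Y27.0705
G1 X89.2948 Y20.7423
G1 X100.0610 Y20.7423
G1 X108.7711 Y27.0705
G1 X112.0980 Y37.3098
M5
G00 X0.0000 Y0.0000

viewBox `0 0 175.7447 144.1545` with mm width/height → 1 unit = 1 mm. Flip: y_m = 144.1545 − y_svg.

**Shape 1** — `<polyline>` open polyline, stroke `#ff0000` → score (S436, F1614). Machine vertices: (118.9019,39.5451) → (8.1517,8.0992) → (105.5164,77.7168) → (33.9812,45.7139) → (33.2236,43.3829) → (10.6338,54.2314). Open path.

**Shape 2** — `<path>` cubic bezier, stroke `#ff0000` → score (S436, F1614). Control points (SVG): P0=(162.7142,21.0153), P1=(151.2886,-1.6023), P2=(77.0203,17.1568), P3=(79.3349,15.1323); sampled at t=k/5. Machine vertices: (162.7142,123.1392) → (149.4331,132.2418) → (127.7622,134.3978) → (104.3939,132.5907) → (86.0207,129.8042) → (79.3349,129.0222). Open path.

**Shape 3** — `<path>` rectangle, stroke `#ff0000` → score (S436, F1614). Machine vertices: (15.3194,98.1286) → (70.2720,98.1286) → (70.2720,31.2651) → (15.3194,31.2651) → (15.3194,98.1286). Closed: final G1 returns to the first vertex.

**Shape 4** — `<circle>` circle, stroke `#ff0000` → score (S436, F1614). Machine vertices: (112.0980,37.3098) → (108.7711,47.5491) → (100.0610,53.8773) → (89.2948,53.8773) → (80.5847,47.5491) → (77.2578,37.3098) → (80.5847,27.0705) → (89.2948,20.7423) → (100.0610,20.7423) → (108.7711,27.0705) → (112.0980,37.3098). Closed: final G1 returns to the first vertex.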